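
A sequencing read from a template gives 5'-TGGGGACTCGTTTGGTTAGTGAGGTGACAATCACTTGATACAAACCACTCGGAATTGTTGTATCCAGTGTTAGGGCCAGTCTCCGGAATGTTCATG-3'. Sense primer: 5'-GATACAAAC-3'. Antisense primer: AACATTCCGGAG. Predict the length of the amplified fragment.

Scanning the template, GATACAAAC occurs at positions 37–45; this primer anneals to the bottom strand there with its 3' end pointing downstream.
The reverse primer's reverse complement is CTCCGGAATGTT, which matches the template at positions 81–92.
Product length = (reverse-primer end) − (forward-primer start) + 1 = 92 − 37 + 1 = 56 bp.

56 bp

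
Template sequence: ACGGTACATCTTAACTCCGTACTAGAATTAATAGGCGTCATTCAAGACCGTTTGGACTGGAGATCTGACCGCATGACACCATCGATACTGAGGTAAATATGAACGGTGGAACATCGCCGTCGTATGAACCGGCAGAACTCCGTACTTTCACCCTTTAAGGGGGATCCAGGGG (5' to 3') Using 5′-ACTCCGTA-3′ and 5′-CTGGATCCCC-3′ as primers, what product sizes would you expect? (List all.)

156 bp, 33 bp

The forward primer ACTCCGTA matches the top strand at positions 14–21, 137–144.
The reverse primer's reverse complement is GGGGATCCAG, matching at positions 160–169.
Each forward site pairs with the reverse site to give a product ending at position 169: sizes 156, 33 bp.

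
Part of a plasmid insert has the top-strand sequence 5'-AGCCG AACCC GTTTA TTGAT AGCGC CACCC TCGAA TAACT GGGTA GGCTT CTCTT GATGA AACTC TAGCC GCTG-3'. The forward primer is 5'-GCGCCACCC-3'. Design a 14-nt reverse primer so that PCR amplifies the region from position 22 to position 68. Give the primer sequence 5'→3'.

The product's 3' end on the top strand is position 68.
The reverse primer anneals to the top strand over positions 55–68, i.e. to TGATGAAACTCTAG.
Its sequence written 5'→3' is the reverse complement: CTAGAGTTTCATCA.

5'-CTAGAGTTTCATCA-3'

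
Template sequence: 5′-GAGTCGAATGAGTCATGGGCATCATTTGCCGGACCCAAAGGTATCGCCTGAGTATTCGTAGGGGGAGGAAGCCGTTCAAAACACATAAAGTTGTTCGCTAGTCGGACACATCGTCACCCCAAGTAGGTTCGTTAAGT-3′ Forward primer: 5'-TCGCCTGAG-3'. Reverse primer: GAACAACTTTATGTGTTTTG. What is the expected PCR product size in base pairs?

The forward primer matches the template at positions 44–52.
Reverse complement of the reverse primer: CAAAACACATAAAGTTGTTC. This occurs on the top strand at positions 77–96.
Product length = (reverse-primer end) − (forward-primer start) + 1 = 96 − 44 + 1 = 53 bp.

53 bp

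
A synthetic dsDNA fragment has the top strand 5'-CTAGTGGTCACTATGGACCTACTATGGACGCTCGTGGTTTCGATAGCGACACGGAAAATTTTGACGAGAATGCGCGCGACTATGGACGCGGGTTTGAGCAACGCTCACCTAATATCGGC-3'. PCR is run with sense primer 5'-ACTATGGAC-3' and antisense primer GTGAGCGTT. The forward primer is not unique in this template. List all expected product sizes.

The forward primer ACTATGGAC matches the top strand at positions 10–18, 21–29, 79–87.
The reverse primer's reverse complement is AACGCTCAC, matching at positions 100–108.
Each forward site pairs with the reverse site to give a product ending at position 108: sizes 99, 88, 30 bp.

99 bp, 88 bp, 30 bp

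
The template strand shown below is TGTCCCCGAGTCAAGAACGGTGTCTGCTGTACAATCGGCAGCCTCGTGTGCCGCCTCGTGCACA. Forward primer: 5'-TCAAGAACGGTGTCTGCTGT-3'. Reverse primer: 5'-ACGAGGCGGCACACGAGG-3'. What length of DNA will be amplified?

Scanning the template, TCAAGAACGGTGTCTGCTGT occurs at positions 11–30; this primer anneals to the bottom strand there with its 3' end pointing downstream.
The reverse primer's reverse complement is CCTCGTGTGCCGCCTCGT, which matches the template at positions 42–59.
Product length = (reverse-primer end) − (forward-primer start) + 1 = 59 − 11 + 1 = 49 bp.

49 bp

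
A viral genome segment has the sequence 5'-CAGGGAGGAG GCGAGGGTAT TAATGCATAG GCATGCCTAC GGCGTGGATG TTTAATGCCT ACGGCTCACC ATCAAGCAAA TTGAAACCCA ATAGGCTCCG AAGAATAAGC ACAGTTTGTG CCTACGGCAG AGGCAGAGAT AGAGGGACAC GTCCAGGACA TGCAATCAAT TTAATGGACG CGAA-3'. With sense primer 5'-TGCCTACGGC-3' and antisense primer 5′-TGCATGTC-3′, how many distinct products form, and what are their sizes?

Three products: 131 bp, 109 bp, 46 bp

The forward primer TGCCTACGGC matches the top strand at positions 34–43, 56–65, 119–128.
The reverse primer's reverse complement is GACATGCA, matching at positions 157–164.
Each forward site pairs with the reverse site to give a product ending at position 164: sizes 131, 109, 46 bp.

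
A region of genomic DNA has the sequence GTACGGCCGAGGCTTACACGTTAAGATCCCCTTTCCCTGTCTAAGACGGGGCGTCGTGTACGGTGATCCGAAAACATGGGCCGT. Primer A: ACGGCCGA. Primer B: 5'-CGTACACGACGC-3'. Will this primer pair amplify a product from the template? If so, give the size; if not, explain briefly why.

Primer A (ACGGCCGA) matches the top strand at positions 3–10; it acts as a forward primer.
Primer B's reverse complement is GCGTCGTGTACG, matching the top strand at positions 51–62; it acts as a reverse primer.
The 3' ends face each other across positions 3–62, giving a 60 bp product.

Yes — a 60 bp product.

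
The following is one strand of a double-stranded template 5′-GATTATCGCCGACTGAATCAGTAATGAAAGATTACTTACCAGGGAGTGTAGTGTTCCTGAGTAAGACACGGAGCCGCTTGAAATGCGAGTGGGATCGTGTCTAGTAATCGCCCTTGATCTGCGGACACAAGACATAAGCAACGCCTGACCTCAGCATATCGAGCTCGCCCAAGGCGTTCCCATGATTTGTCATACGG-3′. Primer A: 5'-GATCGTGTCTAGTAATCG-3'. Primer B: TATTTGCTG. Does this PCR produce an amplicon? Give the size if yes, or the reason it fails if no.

Primer B (TATTTGCTG) does not match the top strand, and its reverse complement CAGCAAATA does not match either.
With no annealing site for primer B, no amplification occurs.

No product — primer B has no binding site in the template.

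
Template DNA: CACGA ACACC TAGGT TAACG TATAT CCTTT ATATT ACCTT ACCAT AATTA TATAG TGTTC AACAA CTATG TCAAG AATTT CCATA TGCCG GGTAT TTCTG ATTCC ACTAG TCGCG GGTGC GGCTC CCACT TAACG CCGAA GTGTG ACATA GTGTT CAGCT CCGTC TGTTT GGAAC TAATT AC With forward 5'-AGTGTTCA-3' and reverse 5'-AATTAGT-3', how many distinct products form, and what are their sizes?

The forward primer AGTGTTCA matches the top strand at positions 54–61, 150–157.
The reverse primer's reverse complement is ACTAATT, matching at positions 174–180.
Each forward site pairs with the reverse site to give a product ending at position 180: sizes 127, 31 bp.

Two products: 127 bp, 31 bp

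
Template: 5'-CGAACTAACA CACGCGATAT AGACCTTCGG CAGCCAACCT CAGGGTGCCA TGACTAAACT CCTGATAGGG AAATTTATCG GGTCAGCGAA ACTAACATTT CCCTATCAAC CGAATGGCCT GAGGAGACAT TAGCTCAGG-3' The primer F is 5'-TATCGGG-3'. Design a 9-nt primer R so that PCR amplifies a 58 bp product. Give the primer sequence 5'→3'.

The forward primer binds at positions 76–82, so a 58 bp product ends at position 76 + 58 − 1 = 133.
The reverse primer anneals to the top strand over positions 125–133, i.e. to AGACATTAG.
Its sequence written 5'→3' is the reverse complement: CTAATGTCT.

5'-CTAATGTCT-3'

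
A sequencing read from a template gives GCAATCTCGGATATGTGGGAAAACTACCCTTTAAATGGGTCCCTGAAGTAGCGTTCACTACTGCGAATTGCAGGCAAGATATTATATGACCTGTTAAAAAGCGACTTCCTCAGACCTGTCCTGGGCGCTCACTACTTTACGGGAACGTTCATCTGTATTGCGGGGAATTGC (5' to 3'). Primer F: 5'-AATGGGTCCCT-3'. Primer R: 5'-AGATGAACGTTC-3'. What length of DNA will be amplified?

Forward primer AATGGGTCCCT is found on the top strand at positions 34–44.
The reverse primer's reverse complement is GAACGTTCATCT, which matches the template at positions 143–154.
Amplicon spans positions 34–154: 121 bp.

121 bp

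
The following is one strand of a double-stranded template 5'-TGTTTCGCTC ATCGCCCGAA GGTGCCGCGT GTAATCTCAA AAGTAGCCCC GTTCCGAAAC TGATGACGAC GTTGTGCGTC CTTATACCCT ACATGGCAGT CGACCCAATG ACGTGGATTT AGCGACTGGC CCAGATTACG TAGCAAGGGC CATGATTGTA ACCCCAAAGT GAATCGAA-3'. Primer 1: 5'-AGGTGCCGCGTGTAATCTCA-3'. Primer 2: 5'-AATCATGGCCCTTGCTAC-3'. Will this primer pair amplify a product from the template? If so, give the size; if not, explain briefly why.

Yes — a 138 bp product.

Primer 1 (AGGTGCCGCGTGTAATCTCA) matches the top strand at positions 20–39; it acts as a forward primer.
Primer 2's reverse complement is GTAGCAAGGGCCATGATT, matching the top strand at positions 140–157; it acts as a reverse primer.
The 3' ends face each other across positions 20–157, giving a 138 bp product.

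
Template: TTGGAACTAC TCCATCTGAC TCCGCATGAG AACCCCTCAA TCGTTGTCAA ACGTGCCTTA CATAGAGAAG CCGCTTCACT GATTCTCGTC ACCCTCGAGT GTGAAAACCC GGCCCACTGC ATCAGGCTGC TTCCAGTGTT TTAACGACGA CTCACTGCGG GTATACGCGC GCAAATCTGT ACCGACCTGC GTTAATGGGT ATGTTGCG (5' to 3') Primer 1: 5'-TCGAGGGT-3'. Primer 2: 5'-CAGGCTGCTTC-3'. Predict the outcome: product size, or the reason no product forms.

Primer 1 (TCGAGGGT) has reverse complement ACCCTCGA, which matches the top strand at positions 91–98; primer 1 anneals to the top strand there with its 3' end pointing upstream toward position 91.
Primer 2 (CAGGCTGCTTC) matches the top strand directly at positions 123–133; it anneals to the bottom strand with its 3' end pointing downstream toward position 133.
The 3' ends diverge (primer 1 extends toward position 1, primer 2 toward position 208), so the primers never converge on a shared product.

No product — the primers' 3' ends point away from each other.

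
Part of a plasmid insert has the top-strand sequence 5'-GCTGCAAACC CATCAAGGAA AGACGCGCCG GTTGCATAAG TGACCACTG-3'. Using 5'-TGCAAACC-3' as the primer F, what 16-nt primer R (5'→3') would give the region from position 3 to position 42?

5'-CACTTATGCAACCGGC-3'

The product's 3' end on the top strand is position 42.
The reverse primer anneals to the top strand over positions 27–42, i.e. to GCCGGTTGCATAAGTG.
Its sequence written 5'→3' is the reverse complement: CACTTATGCAACCGGC.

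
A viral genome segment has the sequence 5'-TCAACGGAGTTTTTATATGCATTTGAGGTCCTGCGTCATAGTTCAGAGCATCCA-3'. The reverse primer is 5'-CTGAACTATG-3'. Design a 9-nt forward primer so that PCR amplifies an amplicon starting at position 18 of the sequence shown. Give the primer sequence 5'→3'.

The reverse primer's reverse complement CATAGTTCAG matches the template at positions 37–46; the product starts at position 18.
The forward primer is identical to the top strand over positions 18–26: TGCATTTGA.

5'-TGCATTTGA-3'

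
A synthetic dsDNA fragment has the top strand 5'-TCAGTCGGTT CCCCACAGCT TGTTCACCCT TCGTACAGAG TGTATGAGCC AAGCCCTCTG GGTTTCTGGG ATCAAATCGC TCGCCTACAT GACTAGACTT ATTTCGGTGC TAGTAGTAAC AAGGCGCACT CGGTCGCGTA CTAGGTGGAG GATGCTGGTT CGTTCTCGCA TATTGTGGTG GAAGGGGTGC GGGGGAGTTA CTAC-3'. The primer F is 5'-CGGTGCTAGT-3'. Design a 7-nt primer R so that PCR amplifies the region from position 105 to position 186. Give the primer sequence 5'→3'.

5'-CCCTTCC-3'

The product's 3' end on the top strand is position 186.
The reverse primer anneals to the top strand over positions 180–186, i.e. to GGAAGGG.
Its sequence written 5'→3' is the reverse complement: CCCTTCC.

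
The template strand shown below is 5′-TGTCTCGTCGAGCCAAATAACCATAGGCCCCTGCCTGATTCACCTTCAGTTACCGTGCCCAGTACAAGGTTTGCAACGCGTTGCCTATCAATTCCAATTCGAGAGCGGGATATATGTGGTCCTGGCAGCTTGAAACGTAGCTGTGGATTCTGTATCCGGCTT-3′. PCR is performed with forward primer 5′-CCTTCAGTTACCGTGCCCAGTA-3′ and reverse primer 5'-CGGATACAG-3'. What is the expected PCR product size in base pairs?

Scanning the template, CCTTCAGTTACCGTGCCCAGTA occurs at positions 43–64; this primer anneals to the bottom strand there with its 3' end pointing downstream.
Reverse complement of the reverse primer: CTGTATCCG. This occurs on the top strand at positions 150–158.
The product runs from position 43 to position 158, so its length is 158 − 43 + 1 = 116 bp.

116 bp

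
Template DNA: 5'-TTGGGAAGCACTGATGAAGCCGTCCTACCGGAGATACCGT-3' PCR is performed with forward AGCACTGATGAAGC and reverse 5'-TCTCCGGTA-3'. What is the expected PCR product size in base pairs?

28 bp

Forward primer AGCACTGATGAAGC is found on the top strand at positions 7–20.
The reverse primer's reverse complement is TACCGGAGA, which matches the template at positions 26–34.
Product length = (reverse-primer end) − (forward-primer start) + 1 = 34 − 7 + 1 = 28 bp.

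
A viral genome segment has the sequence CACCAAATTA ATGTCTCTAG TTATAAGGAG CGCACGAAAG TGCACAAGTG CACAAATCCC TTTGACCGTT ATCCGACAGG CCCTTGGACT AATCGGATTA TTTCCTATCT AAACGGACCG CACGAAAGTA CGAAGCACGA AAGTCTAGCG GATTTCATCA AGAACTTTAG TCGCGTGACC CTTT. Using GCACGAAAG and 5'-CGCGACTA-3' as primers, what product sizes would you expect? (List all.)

144 bp, 56 bp, 41 bp

The forward primer GCACGAAAG matches the top strand at positions 32–40, 120–128, 135–143.
The reverse primer's reverse complement is TAGTCGCG, matching at positions 168–175.
Each forward site pairs with the reverse site to give a product ending at position 175: sizes 144, 56, 41 bp.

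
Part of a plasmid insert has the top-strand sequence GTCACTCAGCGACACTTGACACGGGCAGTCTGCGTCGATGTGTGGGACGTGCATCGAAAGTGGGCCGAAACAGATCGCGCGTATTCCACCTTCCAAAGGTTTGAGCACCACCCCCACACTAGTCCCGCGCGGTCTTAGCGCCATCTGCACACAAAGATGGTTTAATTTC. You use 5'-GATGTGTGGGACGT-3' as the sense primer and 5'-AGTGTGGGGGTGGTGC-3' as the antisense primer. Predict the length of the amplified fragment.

84 bp

Scanning the template, GATGTGTGGGACGT occurs at positions 37–50; this primer anneals to the bottom strand there with its 3' end pointing downstream.
Reverse complement of the reverse primer: GCACCACCCCCACACT. This occurs on the top strand at positions 105–120.
The product runs from position 37 to position 120, so its length is 120 − 37 + 1 = 84 bp.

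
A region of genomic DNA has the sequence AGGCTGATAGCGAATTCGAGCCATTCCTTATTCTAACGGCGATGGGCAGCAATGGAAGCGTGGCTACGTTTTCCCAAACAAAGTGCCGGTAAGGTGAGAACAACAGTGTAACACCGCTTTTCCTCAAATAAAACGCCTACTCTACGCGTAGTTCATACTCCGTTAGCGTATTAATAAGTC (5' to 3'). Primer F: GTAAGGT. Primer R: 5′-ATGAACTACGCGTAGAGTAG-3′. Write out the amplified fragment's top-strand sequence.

5'-GTAAGGTGAGAACAACAGTGTAACACCGCTTTTCCTCAAATAAAACGCCTACTCTACGCGTAGTTCAT-3'

Scanning the template, GTAAGGT occurs at positions 89–95; this primer anneals to the bottom strand there with its 3' end pointing downstream.
The reverse primer's reverse complement is CTACTCTACGCGTAGTTCAT, which matches the template at positions 137–156.
The product is the template from position 89 through 156 (68 bp).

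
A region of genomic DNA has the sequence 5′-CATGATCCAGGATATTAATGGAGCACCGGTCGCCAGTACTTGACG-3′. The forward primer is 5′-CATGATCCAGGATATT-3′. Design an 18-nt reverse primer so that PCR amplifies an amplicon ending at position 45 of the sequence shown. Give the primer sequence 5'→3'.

5'-CGTCAAGTACTGGCGACC-3'

The forward primer binds at positions 1–16; the product's 3' end on the top strand is position 45.
The reverse primer anneals to the top strand over positions 28–45, i.e. to GGTCGCCAGTACTTGACG.
Its sequence written 5'→3' is the reverse complement: CGTCAAGTACTGGCGACC.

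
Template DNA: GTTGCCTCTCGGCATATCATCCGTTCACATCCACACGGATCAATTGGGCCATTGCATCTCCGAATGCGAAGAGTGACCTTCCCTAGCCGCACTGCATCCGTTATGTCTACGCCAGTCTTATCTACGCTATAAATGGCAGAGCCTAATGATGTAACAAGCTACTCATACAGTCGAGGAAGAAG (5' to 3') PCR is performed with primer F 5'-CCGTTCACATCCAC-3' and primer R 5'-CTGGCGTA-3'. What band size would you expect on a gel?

The forward primer matches the template at positions 21–34.
The reverse primer's reverse complement is TACGCCAG, which matches the template at positions 108–115.
Product length = (reverse-primer end) − (forward-primer start) + 1 = 115 − 21 + 1 = 95 bp.

95 bp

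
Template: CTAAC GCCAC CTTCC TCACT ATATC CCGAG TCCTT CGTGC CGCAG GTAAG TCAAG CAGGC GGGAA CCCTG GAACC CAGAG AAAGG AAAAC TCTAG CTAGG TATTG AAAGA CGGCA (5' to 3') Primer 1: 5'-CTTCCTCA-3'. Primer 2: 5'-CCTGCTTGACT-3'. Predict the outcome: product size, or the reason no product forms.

Yes — a 49 bp product.

Primer 1 (CTTCCTCA) matches the top strand at positions 11–18; it acts as a forward primer.
Primer 2's reverse complement is AGTCAAGCAGG, matching the top strand at positions 49–59; it acts as a reverse primer.
The 3' ends face each other across positions 11–59, giving a 49 bp product.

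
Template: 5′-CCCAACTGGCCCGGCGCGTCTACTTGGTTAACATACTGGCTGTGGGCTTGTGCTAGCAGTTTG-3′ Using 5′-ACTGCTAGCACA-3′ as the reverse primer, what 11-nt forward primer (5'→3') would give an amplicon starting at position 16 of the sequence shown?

The reverse primer's reverse complement TGTGCTAGCAGT matches the template at positions 49–60; the product starts at position 16.
The forward primer is identical to the top strand over positions 16–26: GCGTCTACTTG.

5'-GCGTCTACTTG-3'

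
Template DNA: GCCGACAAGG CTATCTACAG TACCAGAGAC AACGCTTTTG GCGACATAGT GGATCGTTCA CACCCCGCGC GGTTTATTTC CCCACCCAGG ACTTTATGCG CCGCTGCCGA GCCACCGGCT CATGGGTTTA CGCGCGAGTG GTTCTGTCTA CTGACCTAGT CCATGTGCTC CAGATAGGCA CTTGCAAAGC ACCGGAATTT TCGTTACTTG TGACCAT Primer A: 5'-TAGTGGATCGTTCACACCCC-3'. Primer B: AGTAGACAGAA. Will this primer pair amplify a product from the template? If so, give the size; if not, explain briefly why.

Yes — a 106 bp product.

Primer A (TAGTGGATCGTTCACACCCC) matches the top strand at positions 47–66; it acts as a forward primer.
Primer B's reverse complement is TTCTGTCTACT, matching the top strand at positions 142–152; it acts as a reverse primer.
The 3' ends face each other across positions 47–152, giving a 106 bp product.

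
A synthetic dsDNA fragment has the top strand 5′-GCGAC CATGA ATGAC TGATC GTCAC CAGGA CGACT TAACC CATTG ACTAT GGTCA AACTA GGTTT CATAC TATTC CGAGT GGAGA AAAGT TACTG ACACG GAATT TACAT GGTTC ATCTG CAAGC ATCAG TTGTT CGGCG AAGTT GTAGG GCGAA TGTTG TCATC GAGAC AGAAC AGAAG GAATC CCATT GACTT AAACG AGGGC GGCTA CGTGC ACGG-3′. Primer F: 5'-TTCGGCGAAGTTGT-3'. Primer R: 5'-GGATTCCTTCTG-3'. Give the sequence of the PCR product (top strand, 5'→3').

The forward primer matches the template at positions 134–147.
Reverse complement of the reverse primer: CAGAAGGAATCC. This occurs on the top strand at positions 175–186.
The product is the template from position 134 through 186 (53 bp).

5'-TTCGGCGAAGTTGTAGGGCGAATGTTGTCATCGAGACAGAACAGAAGGAATCC-3'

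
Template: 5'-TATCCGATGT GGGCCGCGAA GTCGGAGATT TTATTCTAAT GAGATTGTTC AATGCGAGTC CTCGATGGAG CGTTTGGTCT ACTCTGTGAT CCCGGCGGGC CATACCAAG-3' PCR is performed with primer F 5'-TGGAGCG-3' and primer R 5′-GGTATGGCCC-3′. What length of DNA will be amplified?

41 bp

Forward primer TGGAGCG is found on the top strand at positions 66–72.
The reverse primer's reverse complement is GGGCCATACC, which matches the template at positions 97–106.
Product length = (reverse-primer end) − (forward-primer start) + 1 = 106 − 66 + 1 = 41 bp.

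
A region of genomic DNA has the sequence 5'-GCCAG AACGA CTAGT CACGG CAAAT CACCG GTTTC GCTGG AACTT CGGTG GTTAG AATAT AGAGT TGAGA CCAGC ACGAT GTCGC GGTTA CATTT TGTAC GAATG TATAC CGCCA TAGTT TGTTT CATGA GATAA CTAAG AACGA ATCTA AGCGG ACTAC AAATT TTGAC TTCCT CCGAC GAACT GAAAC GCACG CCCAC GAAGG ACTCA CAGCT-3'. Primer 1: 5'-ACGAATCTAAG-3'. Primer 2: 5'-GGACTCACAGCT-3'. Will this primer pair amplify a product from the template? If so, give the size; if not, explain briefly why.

No product — both primers anneal to the same strand and extend in the same direction.

Primer 1 (ACGAATCTAAG) matches the top strand at positions 142–152 (3' end points downstream).
Primer 2 (GGACTCACAGCT) also matches the top strand directly, at positions 204–215 — its reverse complement AGCTGTGAGTCC is not present.
Both primers anneal to the bottom strand with 3' ends pointing the same way, so neither can prime synthesis back toward the other.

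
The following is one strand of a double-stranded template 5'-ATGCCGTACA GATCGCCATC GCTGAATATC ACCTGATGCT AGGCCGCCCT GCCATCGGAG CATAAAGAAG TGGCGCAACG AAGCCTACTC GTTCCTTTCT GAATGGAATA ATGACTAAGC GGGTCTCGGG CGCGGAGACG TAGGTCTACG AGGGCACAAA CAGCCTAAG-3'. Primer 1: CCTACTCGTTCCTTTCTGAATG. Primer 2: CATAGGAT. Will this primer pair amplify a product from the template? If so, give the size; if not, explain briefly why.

No product — primer 2 has no binding site in the template.

Primer 2 (CATAGGAT) does not match the top strand, and its reverse complement ATCCTATG does not match either.
With no annealing site for primer 2, no amplification occurs.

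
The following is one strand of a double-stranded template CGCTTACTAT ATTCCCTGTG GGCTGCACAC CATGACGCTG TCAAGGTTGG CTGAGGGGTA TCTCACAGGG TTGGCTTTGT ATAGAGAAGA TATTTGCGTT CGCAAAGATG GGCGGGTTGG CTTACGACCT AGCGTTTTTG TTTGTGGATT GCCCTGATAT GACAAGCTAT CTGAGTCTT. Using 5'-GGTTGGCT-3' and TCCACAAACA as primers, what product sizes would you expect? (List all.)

The forward primer GGTTGGCT matches the top strand at positions 45–52, 69–76, 115–122.
The reverse primer's reverse complement is TGTTTGTGGA, matching at positions 139–148.
Each forward site pairs with the reverse site to give a product ending at position 148: sizes 104, 80, 34 bp.

104 bp, 80 bp, 34 bp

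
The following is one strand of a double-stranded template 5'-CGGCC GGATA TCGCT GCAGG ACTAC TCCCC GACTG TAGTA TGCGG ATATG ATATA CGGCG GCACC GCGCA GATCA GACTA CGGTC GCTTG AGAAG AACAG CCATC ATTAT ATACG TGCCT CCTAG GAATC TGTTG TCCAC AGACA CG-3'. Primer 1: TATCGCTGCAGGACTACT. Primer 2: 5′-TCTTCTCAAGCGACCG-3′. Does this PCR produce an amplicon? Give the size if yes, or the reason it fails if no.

Yes — an 88 bp product.

Primer 1 (TATCGCTGCAGGACTACT) matches the top strand at positions 9–26; it acts as a forward primer.
Primer 2's reverse complement is CGGTCGCTTGAGAAGA, matching the top strand at positions 81–96; it acts as a reverse primer.
The 3' ends face each other across positions 9–96, giving an 88 bp product.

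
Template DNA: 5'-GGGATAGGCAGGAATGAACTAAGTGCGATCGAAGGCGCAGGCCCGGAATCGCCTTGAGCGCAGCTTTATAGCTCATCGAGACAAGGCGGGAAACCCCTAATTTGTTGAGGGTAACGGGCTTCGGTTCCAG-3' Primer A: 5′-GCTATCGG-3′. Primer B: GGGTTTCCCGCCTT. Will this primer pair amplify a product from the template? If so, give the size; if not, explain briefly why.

No product — primer A has no binding site in the template.

Primer A (GCTATCGG) does not match the top strand, and its reverse complement CCGATAGC does not match either.
With no annealing site for primer A, no amplification occurs.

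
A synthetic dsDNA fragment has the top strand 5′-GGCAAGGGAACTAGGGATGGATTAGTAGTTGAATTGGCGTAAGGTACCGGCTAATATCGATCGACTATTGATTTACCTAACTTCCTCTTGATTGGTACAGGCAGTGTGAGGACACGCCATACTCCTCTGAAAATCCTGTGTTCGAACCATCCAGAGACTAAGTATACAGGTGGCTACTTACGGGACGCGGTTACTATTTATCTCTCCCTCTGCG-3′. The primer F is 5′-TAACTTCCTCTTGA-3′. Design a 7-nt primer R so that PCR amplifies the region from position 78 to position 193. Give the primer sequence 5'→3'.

5'-TAACCGC-3'

The product's 3' end on the top strand is position 193.
The reverse primer anneals to the top strand over positions 187–193, i.e. to GCGGTTA.
Its sequence written 5'→3' is the reverse complement: TAACCGC.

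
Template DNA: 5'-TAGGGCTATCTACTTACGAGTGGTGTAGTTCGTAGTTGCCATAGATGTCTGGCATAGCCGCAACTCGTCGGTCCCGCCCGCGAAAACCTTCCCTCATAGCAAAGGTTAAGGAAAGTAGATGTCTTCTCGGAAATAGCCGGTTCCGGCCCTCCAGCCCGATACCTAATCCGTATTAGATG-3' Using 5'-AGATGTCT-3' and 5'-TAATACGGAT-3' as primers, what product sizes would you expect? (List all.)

133 bp, 59 bp

The forward primer AGATGTCT matches the top strand at positions 43–50, 117–124.
The reverse primer's reverse complement is ATCCGTATTA, matching at positions 166–175.
Each forward site pairs with the reverse site to give a product ending at position 175: sizes 133, 59 bp.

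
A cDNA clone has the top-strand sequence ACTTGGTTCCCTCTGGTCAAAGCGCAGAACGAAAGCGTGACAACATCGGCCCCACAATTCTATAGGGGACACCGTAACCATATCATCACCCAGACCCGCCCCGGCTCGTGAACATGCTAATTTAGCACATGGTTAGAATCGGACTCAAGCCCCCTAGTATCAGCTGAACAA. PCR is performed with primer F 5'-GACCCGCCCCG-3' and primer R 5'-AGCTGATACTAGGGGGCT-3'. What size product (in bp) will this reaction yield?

The forward primer matches the template at positions 93–103.
Taking the reverse complement of AGCTGATACTAGGGGGCT gives AGCCCCCTAGTATCAGCT, found at positions 148–165 on the template; the primer anneals here to the top strand with its 3' end pointing upstream.
The product runs from position 93 to position 165, so its length is 165 − 93 + 1 = 73 bp.

73 bp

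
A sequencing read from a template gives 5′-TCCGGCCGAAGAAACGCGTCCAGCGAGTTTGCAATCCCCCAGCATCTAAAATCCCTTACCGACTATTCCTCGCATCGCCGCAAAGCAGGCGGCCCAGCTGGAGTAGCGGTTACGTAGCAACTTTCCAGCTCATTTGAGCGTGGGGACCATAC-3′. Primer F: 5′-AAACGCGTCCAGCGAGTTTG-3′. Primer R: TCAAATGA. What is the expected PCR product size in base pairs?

Forward primer AAACGCGTCCAGCGAGTTTG is found on the top strand at positions 12–31.
The reverse primer's reverse complement is TCATTTGA, which matches the template at positions 130–137.
The product runs from position 12 to position 137, so its length is 137 − 12 + 1 = 126 bp.

126 bp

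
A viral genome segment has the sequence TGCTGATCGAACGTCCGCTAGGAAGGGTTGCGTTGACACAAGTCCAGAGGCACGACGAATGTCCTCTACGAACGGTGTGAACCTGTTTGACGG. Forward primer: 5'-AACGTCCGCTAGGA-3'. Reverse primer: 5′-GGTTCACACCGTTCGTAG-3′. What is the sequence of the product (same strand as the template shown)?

The forward primer matches the template at positions 10–23.
Taking the reverse complement of GGTTCACACCGTTCGTAG gives CTACGAACGGTGTGAACC, found at positions 66–83 on the template; the primer anneals here to the top strand with its 3' end pointing upstream.
The product is the template from position 10 through 83 (74 bp).

5'-AACGTCCGCTAGGAAGGGTTGCGTTGACACAAGTCCAGAGGCACGACGAATGTCCTCTACGAACGGTGTGAACC-3'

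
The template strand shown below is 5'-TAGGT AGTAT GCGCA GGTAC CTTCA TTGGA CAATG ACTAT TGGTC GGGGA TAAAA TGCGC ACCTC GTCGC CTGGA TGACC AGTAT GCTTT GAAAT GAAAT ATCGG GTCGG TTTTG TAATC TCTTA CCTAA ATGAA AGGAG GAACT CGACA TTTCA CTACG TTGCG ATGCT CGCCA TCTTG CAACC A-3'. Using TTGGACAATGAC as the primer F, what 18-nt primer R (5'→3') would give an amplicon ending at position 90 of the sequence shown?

The forward primer binds at positions 26–37; the product's 3' end on the top strand is position 90.
The reverse primer anneals to the top strand over positions 73–90, i.e. to GGATGACCAGTATGCTTT.
Its sequence written 5'→3' is the reverse complement: AAAGCATACTGGTCATCC.

5'-AAAGCATACTGGTCATCC-3'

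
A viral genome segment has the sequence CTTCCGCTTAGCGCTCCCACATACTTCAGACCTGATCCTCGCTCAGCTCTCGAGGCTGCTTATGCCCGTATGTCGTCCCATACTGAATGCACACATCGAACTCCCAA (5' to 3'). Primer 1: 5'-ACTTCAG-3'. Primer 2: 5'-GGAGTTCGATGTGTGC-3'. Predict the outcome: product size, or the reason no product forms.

Yes — an 82 bp product.

Primer 1 (ACTTCAG) matches the top strand at positions 23–29; it acts as a forward primer.
Primer 2's reverse complement is GCACACATCGAACTCC, matching the top strand at positions 89–104; it acts as a reverse primer.
The 3' ends face each other across positions 23–104, giving an 82 bp product.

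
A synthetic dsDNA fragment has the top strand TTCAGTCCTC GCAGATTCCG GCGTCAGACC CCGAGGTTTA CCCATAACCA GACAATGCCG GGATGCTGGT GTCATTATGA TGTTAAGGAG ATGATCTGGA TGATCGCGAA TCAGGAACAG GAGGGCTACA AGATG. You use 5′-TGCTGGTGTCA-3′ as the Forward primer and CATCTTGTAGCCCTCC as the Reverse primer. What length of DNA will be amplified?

Forward primer TGCTGGTGTCA is found on the top strand at positions 64–74.
The reverse primer's reverse complement is GGAGGGCTACAAGATG, which matches the template at positions 120–135.
Product length = (reverse-primer end) − (forward-primer start) + 1 = 135 − 64 + 1 = 72 bp.

72 bp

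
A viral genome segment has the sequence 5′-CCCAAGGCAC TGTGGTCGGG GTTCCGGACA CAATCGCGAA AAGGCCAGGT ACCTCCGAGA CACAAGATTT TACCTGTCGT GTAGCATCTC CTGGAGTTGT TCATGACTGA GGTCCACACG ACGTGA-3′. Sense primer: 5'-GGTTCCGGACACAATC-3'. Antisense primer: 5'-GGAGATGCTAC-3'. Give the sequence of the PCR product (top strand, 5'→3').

5'-GGTTCCGGACACAATCGCGAAAAGGCCAGGTACCTCCGAGACACAAGATTTTACCTGTCGTGTAGCATCTCC-3'

Forward primer GGTTCCGGACACAATC is found on the top strand at positions 20–35.
Taking the reverse complement of GGAGATGCTAC gives GTAGCATCTCC, found at positions 81–91 on the template; the primer anneals here to the top strand with its 3' end pointing upstream.
The product is the template from position 20 through 91 (72 bp).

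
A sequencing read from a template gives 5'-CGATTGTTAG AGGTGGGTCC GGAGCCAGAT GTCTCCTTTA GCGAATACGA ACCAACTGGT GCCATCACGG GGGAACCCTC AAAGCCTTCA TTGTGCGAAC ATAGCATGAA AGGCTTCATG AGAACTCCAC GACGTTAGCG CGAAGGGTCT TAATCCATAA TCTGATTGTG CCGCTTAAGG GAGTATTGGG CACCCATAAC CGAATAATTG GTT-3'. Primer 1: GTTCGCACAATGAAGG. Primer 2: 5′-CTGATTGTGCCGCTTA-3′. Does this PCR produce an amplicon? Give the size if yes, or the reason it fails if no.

Primer 1 (GTTCGCACAATGAAGG) has reverse complement CCTTCATTGTGCGAAC, which matches the top strand at positions 85–100; primer 1 anneals to the top strand there with its 3' end pointing upstream toward position 85.
Primer 2 (CTGATTGTGCCGCTTA) matches the top strand directly at positions 162–177; it anneals to the bottom strand with its 3' end pointing downstream toward position 177.
The 3' ends diverge (primer 1 extends toward position 1, primer 2 toward position 213), so the primers never converge on a shared product.

No product — the primers' 3' ends point away from each other.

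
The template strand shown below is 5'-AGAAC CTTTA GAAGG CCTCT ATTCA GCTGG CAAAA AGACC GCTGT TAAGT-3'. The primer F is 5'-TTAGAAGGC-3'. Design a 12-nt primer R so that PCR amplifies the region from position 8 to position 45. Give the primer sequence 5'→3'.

5'-ACAGCGGTCTTT-3'

The product's 3' end on the top strand is position 45.
The reverse primer anneals to the top strand over positions 34–45, i.e. to AAAGACCGCTGT.
Its sequence written 5'→3' is the reverse complement: ACAGCGGTCTTT.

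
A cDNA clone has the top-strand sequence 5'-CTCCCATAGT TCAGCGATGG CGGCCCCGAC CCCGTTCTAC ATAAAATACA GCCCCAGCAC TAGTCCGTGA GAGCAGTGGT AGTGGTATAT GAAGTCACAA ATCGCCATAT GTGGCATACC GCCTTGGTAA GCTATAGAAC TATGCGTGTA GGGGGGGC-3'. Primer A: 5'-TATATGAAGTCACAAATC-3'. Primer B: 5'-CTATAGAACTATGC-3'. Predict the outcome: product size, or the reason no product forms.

Primer A (TATATGAAGTCACAAATC) matches the top strand at positions 86–103 (3' end points downstream).
Primer B (CTATAGAACTATGC) also matches the top strand directly, at positions 132–145 — its reverse complement GCATAGTTCTATAG is not present.
Both primers anneal to the bottom strand with 3' ends pointing the same way, so neither can prime synthesis back toward the other.

No product — both primers anneal to the same strand and extend in the same direction.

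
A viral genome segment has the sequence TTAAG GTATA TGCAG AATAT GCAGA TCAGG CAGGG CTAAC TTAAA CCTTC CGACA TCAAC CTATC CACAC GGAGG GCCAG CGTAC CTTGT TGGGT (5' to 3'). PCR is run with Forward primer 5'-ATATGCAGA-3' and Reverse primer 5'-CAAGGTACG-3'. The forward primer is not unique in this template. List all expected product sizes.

82 bp, 73 bp

The forward primer ATATGCAGA matches the top strand at positions 8–16, 17–25.
The reverse primer's reverse complement is CGTACCTTG, matching at positions 81–89.
Each forward site pairs with the reverse site to give a product ending at position 89: sizes 82, 73 bp.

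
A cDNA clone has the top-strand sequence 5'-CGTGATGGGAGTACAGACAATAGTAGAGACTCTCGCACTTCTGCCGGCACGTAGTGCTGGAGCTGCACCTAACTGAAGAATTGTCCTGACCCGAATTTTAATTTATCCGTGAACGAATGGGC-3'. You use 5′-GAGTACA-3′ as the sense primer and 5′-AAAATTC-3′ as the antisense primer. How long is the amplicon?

Forward primer GAGTACA is found on the top strand at positions 9–15.
Reverse complement of the reverse primer: GAATTTT. This occurs on the top strand at positions 93–99.
The product runs from position 9 to position 99, so its length is 99 − 9 + 1 = 91 bp.

91 bp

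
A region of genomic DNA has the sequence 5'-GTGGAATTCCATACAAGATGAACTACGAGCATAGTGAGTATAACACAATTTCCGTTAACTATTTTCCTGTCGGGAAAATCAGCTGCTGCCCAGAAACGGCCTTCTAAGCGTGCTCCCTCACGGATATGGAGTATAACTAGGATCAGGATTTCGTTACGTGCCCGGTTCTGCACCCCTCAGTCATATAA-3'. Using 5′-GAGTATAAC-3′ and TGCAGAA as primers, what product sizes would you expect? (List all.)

The forward primer GAGTATAAC matches the top strand at positions 36–44, 129–137.
The reverse primer's reverse complement is TTCTGCA, matching at positions 166–172.
Each forward site pairs with the reverse site to give a product ending at position 172: sizes 137, 44 bp.

137 bp, 44 bp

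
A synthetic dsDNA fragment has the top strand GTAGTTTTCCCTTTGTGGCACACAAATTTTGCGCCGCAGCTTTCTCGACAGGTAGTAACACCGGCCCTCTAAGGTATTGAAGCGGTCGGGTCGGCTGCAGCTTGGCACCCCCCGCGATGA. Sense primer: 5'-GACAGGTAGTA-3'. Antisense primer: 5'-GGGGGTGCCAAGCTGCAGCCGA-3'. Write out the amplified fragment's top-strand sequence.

Forward primer GACAGGTAGTA is found on the top strand at positions 47–57.
Taking the reverse complement of GGGGGTGCCAAGCTGCAGCCGA gives TCGGCTGCAGCTTGGCACCCCC, found at positions 91–112 on the template; the primer anneals here to the top strand with its 3' end pointing upstream.
The product is the template from position 47 through 112 (66 bp).

5'-GACAGGTAGTAACACCGGCCCTCTAAGGTATTGAAGCGGTCGGGTCGGCTGCAGCTTGGCACCCCC-3'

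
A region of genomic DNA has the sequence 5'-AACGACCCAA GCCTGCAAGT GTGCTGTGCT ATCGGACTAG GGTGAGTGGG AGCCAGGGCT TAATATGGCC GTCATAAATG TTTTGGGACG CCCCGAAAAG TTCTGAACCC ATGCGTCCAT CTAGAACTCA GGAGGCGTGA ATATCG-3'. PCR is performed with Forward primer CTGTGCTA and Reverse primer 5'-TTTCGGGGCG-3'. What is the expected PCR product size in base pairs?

75 bp

The forward primer matches the template at positions 24–31.
The reverse primer's reverse complement is CGCCCCGAAA, which matches the template at positions 89–98.
Amplicon spans positions 24–98: 75 bp.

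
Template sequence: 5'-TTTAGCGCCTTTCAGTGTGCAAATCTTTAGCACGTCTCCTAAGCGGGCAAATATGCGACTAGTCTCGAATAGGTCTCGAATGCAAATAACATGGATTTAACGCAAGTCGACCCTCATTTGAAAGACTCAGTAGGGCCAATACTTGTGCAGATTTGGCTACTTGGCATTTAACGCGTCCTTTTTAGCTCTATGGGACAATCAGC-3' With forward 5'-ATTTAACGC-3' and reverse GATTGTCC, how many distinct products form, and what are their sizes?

The forward primer ATTTAACGC matches the top strand at positions 95–103, 166–174.
The reverse primer's reverse complement is GGACAATC, matching at positions 193–200.
Each forward site pairs with the reverse site to give a product ending at position 200: sizes 106, 35 bp.

Two products: 106 bp, 35 bp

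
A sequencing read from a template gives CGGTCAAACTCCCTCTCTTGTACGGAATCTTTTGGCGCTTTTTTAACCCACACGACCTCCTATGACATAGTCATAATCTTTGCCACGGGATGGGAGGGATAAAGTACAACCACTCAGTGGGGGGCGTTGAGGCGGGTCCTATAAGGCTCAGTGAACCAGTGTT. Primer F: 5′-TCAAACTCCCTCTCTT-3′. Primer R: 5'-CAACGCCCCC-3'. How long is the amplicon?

Forward primer TCAAACTCCCTCTCTT is found on the top strand at positions 4–19.
The reverse primer's reverse complement is GGGGGCGTTG, which matches the template at positions 120–129.
Amplicon spans positions 4–129: 126 bp.

126 bp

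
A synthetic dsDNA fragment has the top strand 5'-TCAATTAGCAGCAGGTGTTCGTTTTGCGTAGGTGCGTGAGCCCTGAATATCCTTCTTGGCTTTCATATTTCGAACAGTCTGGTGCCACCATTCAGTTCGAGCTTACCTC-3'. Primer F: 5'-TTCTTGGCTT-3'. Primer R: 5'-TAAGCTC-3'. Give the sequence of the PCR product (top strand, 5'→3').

5'-TTCTTGGCTTTCATATTTCGAACAGTCTGGTGCCACCATTCAGTTCGAGCTTA-3'

Scanning the template, TTCTTGGCTT occurs at positions 53–62; this primer anneals to the bottom strand there with its 3' end pointing downstream.
Taking the reverse complement of TAAGCTC gives GAGCTTA, found at positions 99–105 on the template; the primer anneals here to the top strand with its 3' end pointing upstream.
The product is the template from position 53 through 105 (53 bp).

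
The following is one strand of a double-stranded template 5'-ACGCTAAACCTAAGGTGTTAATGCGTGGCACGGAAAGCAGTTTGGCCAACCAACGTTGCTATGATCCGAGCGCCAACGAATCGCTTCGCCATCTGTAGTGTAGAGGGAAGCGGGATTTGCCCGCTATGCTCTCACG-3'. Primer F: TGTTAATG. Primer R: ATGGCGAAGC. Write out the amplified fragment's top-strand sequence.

5'-TGTTAATGCGTGGCACGGAAAGCAGTTTGGCCAACCAACGTTGCTATGATCCGAGCGCCAACGAATCGCTTCGCCAT-3'

The forward primer matches the template at positions 16–23.
Taking the reverse complement of ATGGCGAAGC gives GCTTCGCCAT, found at positions 83–92 on the template; the primer anneals here to the top strand with its 3' end pointing upstream.
The product is the template from position 16 through 92 (77 bp).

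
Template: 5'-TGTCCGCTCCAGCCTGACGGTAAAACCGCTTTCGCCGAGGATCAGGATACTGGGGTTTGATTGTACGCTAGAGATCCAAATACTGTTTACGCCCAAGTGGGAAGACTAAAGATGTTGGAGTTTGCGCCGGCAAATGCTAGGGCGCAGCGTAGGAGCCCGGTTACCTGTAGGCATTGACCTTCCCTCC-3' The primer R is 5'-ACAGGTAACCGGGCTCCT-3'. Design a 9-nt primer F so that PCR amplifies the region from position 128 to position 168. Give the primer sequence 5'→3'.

5'-CGGCAAATG-3'

The reverse primer's reverse complement AGGAGCCCGGTTACCTGT matches the template at positions 151–168; the product starts at position 128.
The forward primer is identical to the top strand over positions 128–136: CGGCAAATG.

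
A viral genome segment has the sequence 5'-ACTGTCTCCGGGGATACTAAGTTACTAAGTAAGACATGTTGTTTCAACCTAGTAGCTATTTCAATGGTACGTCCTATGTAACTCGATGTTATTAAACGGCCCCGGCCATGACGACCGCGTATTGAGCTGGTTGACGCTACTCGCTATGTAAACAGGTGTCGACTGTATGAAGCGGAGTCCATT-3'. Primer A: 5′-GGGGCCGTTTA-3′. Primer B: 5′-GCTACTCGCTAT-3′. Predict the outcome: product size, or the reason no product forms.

No product — the primers' 3' ends point away from each other.

Primer A (GGGGCCGTTTA) has reverse complement TAAACGGCCCC, which matches the top strand at positions 93–103; primer A anneals to the top strand there with its 3' end pointing upstream toward position 93.
Primer B (GCTACTCGCTAT) matches the top strand directly at positions 136–147; it anneals to the bottom strand with its 3' end pointing downstream toward position 147.
The 3' ends diverge (primer A extends toward position 1, primer B toward position 183), so the primers never converge on a shared product.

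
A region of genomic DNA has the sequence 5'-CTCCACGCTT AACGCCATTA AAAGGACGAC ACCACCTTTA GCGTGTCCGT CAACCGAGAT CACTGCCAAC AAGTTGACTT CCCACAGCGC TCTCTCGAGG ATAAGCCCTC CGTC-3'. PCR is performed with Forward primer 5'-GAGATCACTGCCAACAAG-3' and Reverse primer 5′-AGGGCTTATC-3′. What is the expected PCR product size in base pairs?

Forward primer GAGATCACTGCCAACAAG is found on the top strand at positions 56–73.
The reverse primer's reverse complement is GATAAGCCCT, which matches the template at positions 100–109.
Product length = (reverse-primer end) − (forward-primer start) + 1 = 109 − 56 + 1 = 54 bp.

54 bp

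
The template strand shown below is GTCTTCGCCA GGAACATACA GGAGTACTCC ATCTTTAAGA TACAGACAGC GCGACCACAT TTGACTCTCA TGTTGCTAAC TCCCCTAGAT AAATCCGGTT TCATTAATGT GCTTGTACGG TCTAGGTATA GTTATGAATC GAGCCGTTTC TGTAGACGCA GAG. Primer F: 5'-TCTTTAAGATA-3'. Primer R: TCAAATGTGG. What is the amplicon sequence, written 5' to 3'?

Scanning the template, TCTTTAAGATA occurs at positions 32–42; this primer anneals to the bottom strand there with its 3' end pointing downstream.
The reverse primer's reverse complement is CCACATTTGA, which matches the template at positions 55–64.
The product is the template from position 32 through 64 (33 bp).

5'-TCTTTAAGATACAGACAGCGCGACCACATTTGA-3'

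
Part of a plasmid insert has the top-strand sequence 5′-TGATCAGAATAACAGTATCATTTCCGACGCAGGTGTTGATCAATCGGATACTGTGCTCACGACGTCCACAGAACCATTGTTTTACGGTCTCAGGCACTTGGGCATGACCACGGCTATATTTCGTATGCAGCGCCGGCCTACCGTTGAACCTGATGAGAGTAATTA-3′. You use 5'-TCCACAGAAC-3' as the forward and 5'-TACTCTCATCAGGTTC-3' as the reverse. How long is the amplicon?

Forward primer TCCACAGAAC is found on the top strand at positions 65–74.
Taking the reverse complement of TACTCTCATCAGGTTC gives GAACCTGATGAGAGTA, found at positions 146–161 on the template; the primer anneals here to the top strand with its 3' end pointing upstream.
Product length = (reverse-primer end) − (forward-primer start) + 1 = 161 − 65 + 1 = 97 bp.

97 bp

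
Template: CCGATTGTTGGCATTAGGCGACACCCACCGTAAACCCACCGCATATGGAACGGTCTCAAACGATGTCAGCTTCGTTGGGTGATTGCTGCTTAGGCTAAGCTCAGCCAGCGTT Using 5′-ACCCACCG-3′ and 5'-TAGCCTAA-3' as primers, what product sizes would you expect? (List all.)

The forward primer ACCCACCG matches the top strand at positions 23–30, 34–41.
The reverse primer's reverse complement is TTAGGCTA, matching at positions 90–97.
Each forward site pairs with the reverse site to give a product ending at position 97: sizes 75, 64 bp.

75 bp, 64 bp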